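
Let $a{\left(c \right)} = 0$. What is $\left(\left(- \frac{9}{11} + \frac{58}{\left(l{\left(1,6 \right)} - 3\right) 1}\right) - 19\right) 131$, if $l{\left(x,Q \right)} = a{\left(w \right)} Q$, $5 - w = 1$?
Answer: $- \frac{169252}{33} \approx -5128.9$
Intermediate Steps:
$w = 4$ ($w = 5 - 1 = 4$)
$l{\left(x,Q \right)} = 0$ ($l{\left(x,Q \right)} = 0 Q = 0$)
$\left(\left(- \frac{9}{11} + \frac{58}{\left(l{\left(1,6 \right)} - 3\right) 1}\right) - 19\right) 131 = \left(\left(- \frac{9}{11} + \frac{58}{\left(0 - 3\right) 1}\right) - 19\right) 131 = \left(\left(\left(-9\right) \frac{1}{11} + \frac{58}{\left(-3\right) 1}\right) - 19\right) 131 = \left(\left(- \frac{9}{11} + \frac{58}{-3}\right) - 19\right) 131 = \left(\left(- \frac{9}{11} + 58 \left(- \frac{1}{3}\right)\right) - 19\right) 131 = \left(\left(- \frac{9}{11} - \frac{58}{3}\right) - 19\right) 131 = \left(- \frac{665}{33} - 19\right) 131 = \left(- \frac{1292}{33}\right) 131 = - \frac{169252}{33}$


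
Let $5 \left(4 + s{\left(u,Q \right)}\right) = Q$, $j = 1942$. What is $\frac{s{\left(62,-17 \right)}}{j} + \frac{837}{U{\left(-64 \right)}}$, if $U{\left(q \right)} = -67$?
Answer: $- \frac{8129749}{650570} \approx -12.496$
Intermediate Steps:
$s{\left(u,Q \right)} = -4 + \frac{Q}{5}$
$\frac{s{\left(62,-17 \right)}}{j} + \frac{837}{U{\left(-64 \right)}} = \frac{-4 + \frac{1}{5} \left(-17\right)}{1942} + \frac{837}{-67} = \left(-4 - \frac{17}{5}\right) \frac{1}{1942} + 837 \left(- \frac{1}{67}\right) = \left(- \frac{37}{5}\right) \frac{1}{1942} - \frac{837}{67} = - \frac{37}{9710} - \frac{837}{67} = - \frac{8129749}{650570}$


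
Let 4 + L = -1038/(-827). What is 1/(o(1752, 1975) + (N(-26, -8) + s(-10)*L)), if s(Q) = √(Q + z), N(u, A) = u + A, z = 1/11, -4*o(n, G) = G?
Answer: -63526061236/33534865474899 + 30036640*I*√1199/33534865474899 ≈ -0.0018943 + 3.1014e-5*I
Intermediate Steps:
o(n, G) = -G/4
L = -2270/827 (L = -4 - 1038/(-827) = -4 - 1038*(-1/827) = -4 + 1038/827 = -2270/827 ≈ -2.7449)
z = 1/11 ≈ 0.090909
N(u, A) = A + u
s(Q) = √(1/11 + Q) (s(Q) = √(Q + 1/11) = √(1/11 + Q))
1/(o(1752, 1975) + (N(-26, -8) + s(-10)*L)) = 1/(-¼*1975 + ((-8 - 26) + (√(11 + 121*(-10))/11)*(-2270/827))) = 1/(-1975/4 + (-34 + (√(11 - 1210)/11)*(-2270/827))) = 1/(-1975/4 + (-34 + (√(-1199)/11)*(-2270/827))) = 1/(-1975/4 + (-34 + ((I*√1199)/11)*(-2270/827))) = 1/(-1975/4 + (-34 + (I*√1199/11)*(-2270/827))) = 1/(-1975/4 + (-34 - 2270*I*√1199/9097)) = 1/(-2111/4 - 2270*I*√1199/9097)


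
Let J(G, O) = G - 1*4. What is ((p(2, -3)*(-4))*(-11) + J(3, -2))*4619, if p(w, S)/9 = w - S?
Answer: 9141001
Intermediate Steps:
J(G, O) = -4 + G (J(G, O) = G - 4 = -4 + G)
p(w, S) = -9*S + 9*w (p(w, S) = 9*(w - S) = -9*S + 9*w)
((p(2, -3)*(-4))*(-11) + J(3, -2))*4619 = (((-9*(-3) + 9*2)*(-4))*(-11) + (-4 + 3))*4619 = (((27 + 18)*(-4))*(-11) - 1)*4619 = ((45*(-4))*(-11) - 1)*4619 = (-180*(-11) - 1)*4619 = (1980 - 1)*4619 = 1979*4619 = 9141001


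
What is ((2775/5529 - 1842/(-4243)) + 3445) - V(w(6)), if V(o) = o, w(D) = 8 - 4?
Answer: 26915419990/7819849 ≈ 3441.9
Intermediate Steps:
w(D) = 4
((2775/5529 - 1842/(-4243)) + 3445) - V(w(6)) = ((2775/5529 - 1842/(-4243)) + 3445) - 1*4 = ((2775*(1/5529) - 1842*(-1/4243)) + 3445) - 4 = ((925/1843 + 1842/4243) + 3445) - 4 = (7319581/7819849 + 3445) - 4 = 26946699386/7819849 - 4 = 26915419990/7819849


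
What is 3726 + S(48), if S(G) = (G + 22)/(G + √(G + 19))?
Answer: 8338422/2237 - 70*√67/2237 ≈ 3727.2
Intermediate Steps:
S(G) = (22 + G)/(G + √(19 + G))
3726 + S(48) = 3726 + (22 + 48)/(48 + √(19 + 48)) = 3726 + 70/(48 + √67)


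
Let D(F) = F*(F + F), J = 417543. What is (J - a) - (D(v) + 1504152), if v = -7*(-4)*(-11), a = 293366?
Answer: -1569703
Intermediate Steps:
v = -308 (v = 28*(-11) = -308)
D(F) = 2*F**2 (D(F) = F*(2*F) = 2*F**2)
(J - a) - (D(v) + 1504152) = (417543 - 1*293366) - (2*(-308)**2 + 1504152) = (417543 - 293366) - (2*94864 + 1504152) = 124177 - (189728 + 1504152) = 124177 - 1*1693880 = 124177 - 1693880 = -1569703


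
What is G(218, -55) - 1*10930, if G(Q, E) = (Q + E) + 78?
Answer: -10689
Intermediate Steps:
G(Q, E) = 78 + E + Q (G(Q, E) = (E + Q) + 78 = 78 + E + Q)
G(218, -55) - 1*10930 = (78 - 55 + 218) - 1*10930 = 241 - 10930 = -10689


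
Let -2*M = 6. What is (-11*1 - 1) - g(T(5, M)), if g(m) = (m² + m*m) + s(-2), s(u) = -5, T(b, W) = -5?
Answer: -57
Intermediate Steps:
M = -3 (M = -½*6 = -3)
g(m) = -5 + 2*m² (g(m) = (m² + m*m) - 5 = (m² + m²) - 5 = 2*m² - 5 = -5 + 2*m²)
(-11*1 - 1) - g(T(5, M)) = (-11*1 - 1) - (-5 + 2*(-5)²) = (-11 - 1) - (-5 + 2*25) = -12 - (-5 + 50) = -12 - 1*45 = -12 - 45 = -57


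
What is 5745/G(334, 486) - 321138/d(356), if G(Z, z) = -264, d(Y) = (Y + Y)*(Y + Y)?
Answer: -62441119/2788192 ≈ -22.395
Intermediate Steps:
d(Y) = 4*Y² (d(Y) = (2*Y)*(2*Y) = 4*Y²)
5745/G(334, 486) - 321138/d(356) = 5745/(-264) - 321138/(4*356²) = 5745*(-1/264) - 321138/(4*126736) = -1915/88 - 321138/506944 = -1915/88 - 321138*1/506944 = -1915/88 - 160569/253472 = -62441119/2788192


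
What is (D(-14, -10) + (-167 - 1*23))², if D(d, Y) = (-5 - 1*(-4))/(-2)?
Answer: 143641/4 ≈ 35910.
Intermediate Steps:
D(d, Y) = ½ (D(d, Y) = (-5 + 4)*(-½) = -1*(-½) = ½)
(D(-14, -10) + (-167 - 1*23))² = (½ + (-167 - 1*23))² = (½ + (-167 - 23))² = (½ - 190)² = (-379/2)² = 143641/4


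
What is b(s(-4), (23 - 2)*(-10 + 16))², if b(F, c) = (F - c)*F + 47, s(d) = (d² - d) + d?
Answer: 2934369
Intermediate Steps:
s(d) = d²
b(F, c) = 47 + F*(F - c) (b(F, c) = F*(F - c) + 47 = 47 + F*(F - c))
b(s(-4), (23 - 2)*(-10 + 16))² = (47 + ((-4)²)² - 1*(-4)²*(23 - 2)*(-10 + 16))² = (47 + 16² - 1*16*21*6)² = (47 + 256 - 1*16*126)² = (47 + 256 - 2016)² = (-1713)² = 2934369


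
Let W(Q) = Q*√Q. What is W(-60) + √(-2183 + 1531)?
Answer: 2*I*(√163 - 60*√15) ≈ -439.22*I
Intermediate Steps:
W(Q) = Q^(3/2)
W(-60) + √(-2183 + 1531) = (-60)^(3/2) + √(-2183 + 1531) = -120*I*√15 + √(-652) = -120*I*√15 + 2*I*√163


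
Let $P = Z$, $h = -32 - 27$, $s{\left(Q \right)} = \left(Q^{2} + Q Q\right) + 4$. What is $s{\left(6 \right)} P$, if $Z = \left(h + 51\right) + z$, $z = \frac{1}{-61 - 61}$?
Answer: $- \frac{37126}{61} \approx -608.62$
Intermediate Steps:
$s{\left(Q \right)} = 4 + 2 Q^{2}$ ($s{\left(Q \right)} = \left(Q^{2} + Q^{2}\right) + 4 = 2 Q^{2} + 4 = 4 + 2 Q^{2}$)
$h = -59$
$z = - \frac{1}{122}$ ($z = \frac{1}{-122} = - \frac{1}{122} \approx -0.0081967$)
$Z = - \frac{977}{122}$ ($Z = \left(-59 + 51\right) - \frac{1}{122} = -8 - \frac{1}{122} = - \frac{977}{122} \approx -8.0082$)
$P = - \frac{977}{122} \approx -8.0082$
$s{\left(6 \right)} P = \left(4 + 2 \cdot 6^{2}\right) \left(- \frac{977}{122}\right) = \left(4 + 2 \cdot 36\right) \left(- \frac{977}{122}\right) = \left(4 + 72\right) \left(- \frac{977}{122}\right) = 76 \left(- \frac{977}{122}\right) = - \frac{37126}{61}$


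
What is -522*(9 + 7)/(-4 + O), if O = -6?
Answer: 4176/5 ≈ 835.20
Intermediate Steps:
-522*(9 + 7)/(-4 + O) = -522*(9 + 7)/(-4 - 6) = -8352/(-10) = -8352*(-1)/10 = -522*(-8/5) = 4176/5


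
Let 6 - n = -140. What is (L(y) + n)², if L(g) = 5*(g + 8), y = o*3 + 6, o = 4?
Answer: 76176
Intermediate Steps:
n = 146 (n = 6 - 1*(-140) = 6 + 140 = 146)
y = 18 (y = 4*3 + 6 = 12 + 6 = 18)
L(g) = 40 + 5*g (L(g) = 5*(8 + g) = 40 + 5*g)
(L(y) + n)² = ((40 + 5*18) + 146)² = ((40 + 90) + 146)² = (130 + 146)² = 276² = 76176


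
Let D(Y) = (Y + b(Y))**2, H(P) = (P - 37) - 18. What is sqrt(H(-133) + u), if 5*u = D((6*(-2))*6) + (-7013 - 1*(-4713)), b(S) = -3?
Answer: 3*sqrt(53) ≈ 21.840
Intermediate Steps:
H(P) = -55 + P (H(P) = (-37 + P) - 18 = -55 + P)
D(Y) = (-3 + Y)**2 (D(Y) = (Y - 3)**2 = (-3 + Y)**2)
u = 665 (u = ((-3 + (6*(-2))*6)**2 + (-7013 - 1*(-4713)))/5 = ((-3 - 12*6)**2 + (-7013 + 4713))/5 = ((-3 - 72)**2 - 2300)/5 = ((-75)**2 - 2300)/5 = (5625 - 2300)/5 = (1/5)*3325 = 665)
sqrt(H(-133) + u) = sqrt((-55 - 133) + 665) = sqrt(-188 + 665) = sqrt(477) = 3*sqrt(53)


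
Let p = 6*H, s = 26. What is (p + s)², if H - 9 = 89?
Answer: 376996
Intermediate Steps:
H = 98 (H = 9 + 89 = 98)
p = 588 (p = 6*98 = 588)
(p + s)² = (588 + 26)² = 614² = 376996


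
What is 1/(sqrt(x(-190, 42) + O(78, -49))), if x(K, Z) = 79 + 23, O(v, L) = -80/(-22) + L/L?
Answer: sqrt(12903)/1173 ≈ 0.096838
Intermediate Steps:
O(v, L) = 51/11 (O(v, L) = -80*(-1/22) + 1 = 40/11 + 1 = 51/11)
x(K, Z) = 102
1/(sqrt(x(-190, 42) + O(78, -49))) = 1/(sqrt(102 + 51/11)) = 1/(sqrt(1173/11)) = 1/(sqrt(12903)/11) = sqrt(12903)/1173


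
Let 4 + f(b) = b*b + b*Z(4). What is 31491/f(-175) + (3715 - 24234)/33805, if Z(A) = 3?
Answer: 49668159/113043920 ≈ 0.43937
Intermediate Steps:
f(b) = -4 + b² + 3*b (f(b) = -4 + (b*b + b*3) = -4 + (b² + 3*b) = -4 + b² + 3*b)
31491/f(-175) + (3715 - 24234)/33805 = 31491/(-4 + (-175)² + 3*(-175)) + (3715 - 24234)/33805 = 31491/(-4 + 30625 - 525) - 20519*1/33805 = 31491/30096 - 20519/33805 = 31491*(1/30096) - 20519/33805 = 3499/3344 - 20519/33805 = 49668159/113043920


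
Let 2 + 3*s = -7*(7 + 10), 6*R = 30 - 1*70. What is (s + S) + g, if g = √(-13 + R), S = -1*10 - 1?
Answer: -154/3 + I*√177/3 ≈ -51.333 + 4.4347*I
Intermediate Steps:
R = -20/3 (R = (30 - 1*70)/6 = (30 - 70)/6 = (⅙)*(-40) = -20/3 ≈ -6.6667)
S = -11 (S = -10 - 1 = -11)
g = I*√177/3 (g = √(-13 - 20/3) = √(-59/3) = I*√177/3 ≈ 4.4347*I)
s = -121/3 (s = -⅔ + (-7*(7 + 10))/3 = -⅔ + (-7*17)/3 = -⅔ + (⅓)*(-119) = -⅔ - 119/3 = -121/3 ≈ -40.333)
(s + S) + g = (-121/3 - 11) + I*√177/3 = -154/3 + I*√177/3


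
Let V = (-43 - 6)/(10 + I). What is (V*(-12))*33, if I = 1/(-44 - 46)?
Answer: 1746360/899 ≈ 1942.6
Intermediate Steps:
I = -1/90 (I = 1/(-90) = -1/90 ≈ -0.011111)
V = -4410/899 (V = (-43 - 6)/(10 - 1/90) = -49/899/90 = -49*90/899 = -4410/899 ≈ -4.9054)
(V*(-12))*33 = -4410/899*(-12)*33 = (52920/899)*33 = 1746360/899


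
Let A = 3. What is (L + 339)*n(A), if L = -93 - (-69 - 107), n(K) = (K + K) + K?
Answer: 3798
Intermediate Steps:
n(K) = 3*K (n(K) = 2*K + K = 3*K)
L = 83 (L = -93 - 1*(-176) = -93 + 176 = 83)
(L + 339)*n(A) = (83 + 339)*(3*3) = 422*9 = 3798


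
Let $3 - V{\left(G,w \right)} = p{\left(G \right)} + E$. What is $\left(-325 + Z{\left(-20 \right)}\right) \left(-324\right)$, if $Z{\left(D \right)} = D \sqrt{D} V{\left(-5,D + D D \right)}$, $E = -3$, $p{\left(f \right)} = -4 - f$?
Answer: $105300 + 64800 i \sqrt{5} \approx 1.053 \cdot 10^{5} + 1.449 \cdot 10^{5} i$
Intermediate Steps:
$V{\left(G,w \right)} = 10 + G$ ($V{\left(G,w \right)} = 3 - \left(\left(-4 - G\right) - 3\right) = 3 - \left(-7 - G\right) = 3 + \left(7 + G\right) = 10 + G$)
$Z{\left(D \right)} = 5 D^{\frac{3}{2}}$ ($Z{\left(D \right)} = D \sqrt{D} \left(10 - 5\right) = D^{\frac{3}{2}} \cdot 5 = 5 D^{\frac{3}{2}}$)
$\left(-325 + Z{\left(-20 \right)}\right) \left(-324\right) = \left(-325 + 5 \left(-20\right)^{\frac{3}{2}}\right) \left(-324\right) = \left(-325 + 5 \left(- 40 i \sqrt{5}\right)\right) \left(-324\right) = \left(-325 - 200 i \sqrt{5}\right) \left(-324\right) = 105300 + 64800 i \sqrt{5}$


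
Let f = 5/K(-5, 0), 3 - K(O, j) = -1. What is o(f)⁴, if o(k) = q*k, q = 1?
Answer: 625/256 ≈ 2.4414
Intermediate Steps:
K(O, j) = 4 (K(O, j) = 3 - 1*(-1) = 3 + 1 = 4)
f = 5/4 ≈ 1.2500
o(k) = k (o(k) = 1*k = k)
o(f)⁴ = (5/4)⁴ = 625/256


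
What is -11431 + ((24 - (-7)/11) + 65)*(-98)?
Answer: -222369/11 ≈ -20215.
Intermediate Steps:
-11431 + ((24 - (-7)/11) + 65)*(-98) = -11431 + ((24 - 1*(-7/11)) + 65)*(-98) = -11431 + ((24 + 7/11) + 65)*(-98) = -11431 + (271/11 + 65)*(-98) = -11431 + (986/11)*(-98) = -11431 - 96628/11 = -222369/11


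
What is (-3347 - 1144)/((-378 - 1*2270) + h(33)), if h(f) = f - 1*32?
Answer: 4491/2647 ≈ 1.6966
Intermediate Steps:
h(f) = -32 + f (h(f) = f - 32 = -32 + f)
(-3347 - 1144)/((-378 - 1*2270) + h(33)) = (-3347 - 1144)/((-378 - 1*2270) + (-32 + 33)) = -4491/((-378 - 2270) + 1) = -4491/(-2648 + 1) = -4491/(-2647) = -4491*(-1/2647) = 4491/2647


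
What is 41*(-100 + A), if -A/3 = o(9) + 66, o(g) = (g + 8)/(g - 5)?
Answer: -50963/4 ≈ -12741.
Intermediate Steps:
o(g) = (8 + g)/(-5 + g)
A = -843/4 (A = -3*((8 + 9)/(-5 + 9) + 66) = -3*(17/4 + 66) = -3*281/4 = -843/4 ≈ -210.75)
41*(-100 + A) = 41*(-100 - 843/4) = 41*(-1243/4) = -50963/4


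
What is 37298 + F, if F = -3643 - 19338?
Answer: 14317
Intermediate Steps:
F = -22981
37298 + F = 37298 - 22981 = 14317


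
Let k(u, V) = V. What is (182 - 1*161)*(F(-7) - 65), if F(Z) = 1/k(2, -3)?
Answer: -1372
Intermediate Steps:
F(Z) = -⅓ (F(Z) = 1/(-3) = -⅓)
(182 - 1*161)*(F(-7) - 65) = (182 - 1*161)*(-⅓ - 65) = (182 - 161)*(-196/3) = 21*(-196/3) = -1372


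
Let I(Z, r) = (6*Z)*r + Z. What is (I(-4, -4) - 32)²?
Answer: 3600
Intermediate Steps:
I(Z, r) = Z + 6*Z*r (I(Z, r) = 6*Z*r + Z = Z + 6*Z*r)
(I(-4, -4) - 32)² = (-4*(1 + 6*(-4)) - 32)² = (-4*(1 - 24) - 32)² = (-4*(-23) - 32)² = (92 - 32)² = 60² = 3600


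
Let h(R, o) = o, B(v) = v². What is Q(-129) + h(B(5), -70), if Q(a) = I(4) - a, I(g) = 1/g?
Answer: 237/4 ≈ 59.250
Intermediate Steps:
Q(a) = ¼ - a (Q(a) = 1/4 - a = ¼ - a)
Q(-129) + h(B(5), -70) = (¼ - 1*(-129)) - 70 = (¼ + 129) - 70 = 517/4 - 70 = 237/4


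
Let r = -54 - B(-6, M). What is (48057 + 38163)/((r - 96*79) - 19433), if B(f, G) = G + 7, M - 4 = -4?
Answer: -14370/4513 ≈ -3.1841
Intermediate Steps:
M = 0 (M = 4 - 4 = 0)
B(f, G) = 7 + G
r = -61 (r = -54 - (7 + 0) = -54 - 1*7 = -54 - 7 = -61)
(48057 + 38163)/((r - 96*79) - 19433) = (48057 + 38163)/((-61 - 96*79) - 19433) = 86220/((-61 - 7584) - 19433) = 86220/(-7645 - 19433) = 86220/(-27078) = 86220*(-1/27078) = -14370/4513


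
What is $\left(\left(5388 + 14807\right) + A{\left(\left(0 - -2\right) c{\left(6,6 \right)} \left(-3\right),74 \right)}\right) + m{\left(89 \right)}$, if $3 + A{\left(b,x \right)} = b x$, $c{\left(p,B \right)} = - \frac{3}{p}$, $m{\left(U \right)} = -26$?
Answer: $20388$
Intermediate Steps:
$A{\left(b,x \right)} = -3 + b x$
$\left(\left(5388 + 14807\right) + A{\left(\left(0 - -2\right) c{\left(6,6 \right)} \left(-3\right),74 \right)}\right) + m{\left(89 \right)} = \left(\left(5388 + 14807\right) - \left(3 - \left(0 - -2\right) \left(- \frac{3}{6}\right) \left(-3\right) 74\right)\right) - 26 = \left(20195 - \left(3 - \left(0 + 2\right) \left(\left(-3\right) \frac{1}{6}\right) \left(-3\right) 74\right)\right) - 26 = \left(20195 - \left(3 - 2 \left(- \frac{1}{2}\right) \left(-3\right) 74\right)\right) - 26 = \left(20195 - \left(3 - \left(-1\right) \left(-3\right) 74\right)\right) - 26 = \left(20195 + \left(-3 + 3 \cdot 74\right)\right) - 26 = \left(20195 + \left(-3 + 222\right)\right) - 26 = \left(20195 + 219\right) - 26 = 20414 - 26 = 20388$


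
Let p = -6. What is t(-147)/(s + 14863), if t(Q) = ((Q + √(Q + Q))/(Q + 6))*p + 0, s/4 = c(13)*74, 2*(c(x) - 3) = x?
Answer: -42/118675 + 2*I*√6/118675 ≈ -0.00035391 + 4.1281e-5*I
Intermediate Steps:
c(x) = 3 + x/2
s = 2812 (s = 4*((3 + (½)*13)*74) = 4*((3 + 13/2)*74) = 4*((19/2)*74) = 4*703 = 2812)
t(Q) = -6*(Q + √2*√Q)/(6 + Q) (t(Q) = ((Q + √(Q + Q))/(Q + 6))*(-6) + 0 = ((Q + √(2*Q))/(6 + Q))*(-6) + 0 = ((Q + √2*√Q)/(6 + Q))*(-6) + 0 = -6*(Q + √2*√Q)/(6 + Q) + 0 = -6*(Q + √2*√Q)/(6 + Q))
t(-147)/(s + 14863) = (6*(-1*(-147) - √2*√(-147))/(6 - 147))/(2812 + 14863) = (6*(147 - √2*7*I*√3)/(-141))/17675 = (6*(-1/141)*(147 - 7*I*√6))*(1/17675) = (-294/47 + 14*I*√6/47)*(1/17675) = -42/118675 + 2*I*√6/118675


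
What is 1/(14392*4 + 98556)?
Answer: 1/156124 ≈ 6.4052e-6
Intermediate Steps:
1/(14392*4 + 98556) = 1/(57568 + 98556) = 1/156124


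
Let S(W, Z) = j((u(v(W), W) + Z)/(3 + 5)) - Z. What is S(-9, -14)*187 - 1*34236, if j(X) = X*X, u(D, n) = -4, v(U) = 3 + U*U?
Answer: -490741/16 ≈ -30671.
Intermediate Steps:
v(U) = 3 + U²
j(X) = X²
S(W, Z) = (-½ + Z/8)² - Z (S(W, Z) = ((-4 + Z)/(3 + 5))² - Z = ((-4 + Z)/8)² - Z = ((-4 + Z)*(⅛))² - Z = (-½ + Z/8)² - Z)
S(-9, -14)*187 - 1*34236 = (-1*(-14) + (-4 - 14)²/64)*187 - 1*34236 = (14 + (1/64)*(-18)²)*187 - 34236 = (14 + (1/64)*324)*187 - 34236 = (14 + 81/16)*187 - 34236 = (305/16)*187 - 34236 = 57035/16 - 34236 = -490741/16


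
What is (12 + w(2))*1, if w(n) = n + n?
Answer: 16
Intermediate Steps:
w(n) = 2*n
(12 + w(2))*1 = (12 + 2*2)*1 = (12 + 4)*1 = 16*1 = 16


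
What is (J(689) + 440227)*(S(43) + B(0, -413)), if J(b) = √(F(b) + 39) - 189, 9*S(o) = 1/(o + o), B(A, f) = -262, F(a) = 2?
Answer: -44616992953/387 - 202787*√41/774 ≈ -1.1529e+8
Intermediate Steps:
S(o) = 1/(18*o) (S(o) = 1/(9*(o + o)) = 1/(9*((2*o))) = (1/(2*o))/9 = 1/(18*o))
J(b) = -189 + √41 (J(b) = √(2 + 39) - 189 = √41 - 189 = -189 + √41)
(J(689) + 440227)*(S(43) + B(0, -413)) = ((-189 + √41) + 440227)*((1/18)/43 - 262) = (440038 + √41)*((1/18)*(1/43) - 262) = (440038 + √41)*(1/774 - 262) = (440038 + √41)*(-202787/774) = -44616992953/387 - 202787*√41/774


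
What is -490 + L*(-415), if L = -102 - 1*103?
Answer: 84585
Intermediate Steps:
L = -205 (L = -102 - 103 = -205)
-490 + L*(-415) = -490 - 205*(-415) = -490 + 85075 = 84585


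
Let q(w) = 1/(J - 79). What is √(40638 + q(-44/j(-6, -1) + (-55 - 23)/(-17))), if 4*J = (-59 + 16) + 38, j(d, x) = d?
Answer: √4187378874/321 ≈ 201.59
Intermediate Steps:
J = -5/4 (J = ((-59 + 16) + 38)/4 = (-43 + 38)/4 = (¼)*(-5) = -5/4 ≈ -1.2500)
q(w) = -4/321 (q(w) = 1/(-5/4 - 79) = 1/(-321/4) = -4/321)
√(40638 + q(-44/j(-6, -1) + (-55 - 23)/(-17))) = √(40638 - 4/321) = √(13044794/321) = √4187378874/321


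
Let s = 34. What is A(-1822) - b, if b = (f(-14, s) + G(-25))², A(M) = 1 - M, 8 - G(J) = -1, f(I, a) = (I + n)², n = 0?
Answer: -40202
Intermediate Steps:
f(I, a) = I² (f(I, a) = (I + 0)² = I²)
G(J) = 9 (G(J) = 8 - 1*(-1) = 8 + 1 = 9)
b = 42025 (b = ((-14)² + 9)² = (196 + 9)² = 205² = 42025)
A(-1822) - b = (1 - 1*(-1822)) - 1*42025 = (1 + 1822) - 42025 = 1823 - 42025 = -40202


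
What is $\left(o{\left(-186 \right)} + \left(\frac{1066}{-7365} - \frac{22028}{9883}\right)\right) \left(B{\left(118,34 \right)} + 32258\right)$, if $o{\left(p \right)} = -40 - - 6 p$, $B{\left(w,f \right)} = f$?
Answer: $- \frac{907577860135752}{24262765} \approx -3.7406 \cdot 10^{7}$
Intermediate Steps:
$o{\left(p \right)} = -40 + 6 p$
$\left(o{\left(-186 \right)} + \left(\frac{1066}{-7365} - \frac{22028}{9883}\right)\right) \left(B{\left(118,34 \right)} + 32258\right) = \left(\left(-40 + 6 \left(-186\right)\right) + \left(\frac{1066}{-7365} - \frac{22028}{9883}\right)\right) \left(34 + 32258\right) = \left(\left(-40 - 1116\right) + \left(1066 \left(- \frac{1}{7365}\right) - \frac{22028}{9883}\right)\right) 32292 = \left(-1156 - \frac{172771498}{72788295}\right) 32292 = \left(- \frac{84316040518}{72788295}\right) 32292 = - \frac{907577860135752}{24262765}$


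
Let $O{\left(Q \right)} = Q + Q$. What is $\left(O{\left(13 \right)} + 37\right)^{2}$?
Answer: $3969$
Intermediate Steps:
$O{\left(Q \right)} = 2 Q$
$\left(O{\left(13 \right)} + 37\right)^{2} = \left(2 \cdot 13 + 37\right)^{2} = \left(26 + 37\right)^{2} = 63^{2} = 3969$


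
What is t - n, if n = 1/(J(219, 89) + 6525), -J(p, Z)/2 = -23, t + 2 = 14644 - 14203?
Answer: 2884668/6571 ≈ 439.00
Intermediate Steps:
t = 439 (t = -2 + (14644 - 14203) = -2 + 441 = 439)
J(p, Z) = 46 (J(p, Z) = -2*(-23) = 46)
n = 1/6571 (n = 1/(46 + 6525) = 1/6571 ≈ 0.00015218)
t - n = 439 - 1*1/6571 = 439 - 1/6571 = 2884668/6571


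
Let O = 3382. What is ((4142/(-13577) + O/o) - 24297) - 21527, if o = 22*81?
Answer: -554318562983/12097107 ≈ -45822.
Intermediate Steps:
o = 1782
((4142/(-13577) + O/o) - 24297) - 21527 = ((4142/(-13577) + 3382/1782) - 24297) - 21527 = ((4142*(-1/13577) + 3382*(1/1782)) - 24297) - 21527 = ((-4142/13577 + 1691/891) - 24297) - 21527 = (19268185/12097107 - 24297) - 21527 = -293904140594/12097107 - 21527 = -554318562983/12097107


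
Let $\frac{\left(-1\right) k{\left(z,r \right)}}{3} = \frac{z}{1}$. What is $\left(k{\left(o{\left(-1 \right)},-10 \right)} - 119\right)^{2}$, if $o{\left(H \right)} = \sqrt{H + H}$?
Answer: $14143 + 714 i \sqrt{2} \approx 14143.0 + 1009.7 i$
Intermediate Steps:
$o{\left(H \right)} = \sqrt{2} \sqrt{H}$ ($o{\left(H \right)} = \sqrt{2 H} = \sqrt{2} \sqrt{H}$)
$k{\left(z,r \right)} = - 3 z$ ($k{\left(z,r \right)} = - 3 \frac{z}{1} = - 3 z 1 = - 3 z$)
$\left(k{\left(o{\left(-1 \right)},-10 \right)} - 119\right)^{2} = \left(- 3 \sqrt{2} \sqrt{-1} - 119\right)^{2} = \left(- 3 \sqrt{2} i - 119\right)^{2} = \left(- 3 i \sqrt{2} - 119\right)^{2} = \left(-119 - 3 i \sqrt{2}\right)^{2}$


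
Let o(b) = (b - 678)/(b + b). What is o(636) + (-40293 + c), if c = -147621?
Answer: -39837775/212 ≈ -1.8791e+5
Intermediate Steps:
o(b) = (-678 + b)/(2*b) (o(b) = (-678 + b)/((2*b)) = (-678 + b)*(1/(2*b)) = (-678 + b)/(2*b))
o(636) + (-40293 + c) = (½)*(-678 + 636)/636 + (-40293 - 147621) = (½)*(1/636)*(-42) - 187914 = -7/212 - 187914 = -39837775/212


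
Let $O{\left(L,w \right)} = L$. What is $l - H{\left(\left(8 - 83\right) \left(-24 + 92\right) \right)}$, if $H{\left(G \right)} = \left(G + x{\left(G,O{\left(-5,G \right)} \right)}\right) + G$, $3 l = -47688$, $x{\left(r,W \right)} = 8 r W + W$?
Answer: $-209691$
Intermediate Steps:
$x{\left(r,W \right)} = W + 8 W r$ ($x{\left(r,W \right)} = 8 W r + W = W + 8 W r$)
$l = -15896$ ($l = \frac{1}{3} \left(-47688\right) = -15896$)
$H{\left(G \right)} = -5 - 38 G$ ($H{\left(G \right)} = \left(G - 5 \left(1 + 8 G\right)\right) + G = \left(G - \left(5 + 40 G\right)\right) + G = \left(-5 - 39 G\right) + G = -5 - 38 G$)
$l - H{\left(\left(8 - 83\right) \left(-24 + 92\right) \right)} = -15896 - \left(-5 - 38 \left(8 - 83\right) \left(-24 + 92\right)\right) = -15896 - \left(-5 - 38 \left(\left(-75\right) 68\right)\right) = -15896 - \left(-5 - -193800\right) = -15896 - \left(-5 + 193800\right) = -15896 - 193795 = -209691$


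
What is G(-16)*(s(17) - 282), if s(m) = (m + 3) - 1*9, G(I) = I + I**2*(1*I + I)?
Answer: 2224368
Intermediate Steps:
G(I) = I + 2*I**3 (G(I) = I + I**2*(I + I) = I + I**2*(2*I) = I + 2*I**3)
s(m) = -6 + m (s(m) = (3 + m) - 9 = -6 + m)
G(-16)*(s(17) - 282) = (-16 + 2*(-16)**3)*((-6 + 17) - 282) = (-16 + 2*(-4096))*(11 - 282) = (-16 - 8192)*(-271) = -8208*(-271) = 2224368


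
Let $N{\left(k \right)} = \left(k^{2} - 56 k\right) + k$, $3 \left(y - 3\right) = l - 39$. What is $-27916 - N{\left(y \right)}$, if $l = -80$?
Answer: $- \frac{281494}{9} \approx -31277.0$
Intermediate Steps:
$y = - \frac{110}{3}$ ($y = 3 + \frac{-80 - 39}{3} = 3 + \frac{1}{3} \left(-119\right) = 3 - \frac{119}{3} = - \frac{110}{3} \approx -36.667$)
$N{\left(k \right)} = k^{2} - 55 k$
$-27916 - N{\left(y \right)} = -27916 - - \frac{110 \left(-55 - \frac{110}{3}\right)}{3} = -27916 - \left(- \frac{110}{3}\right) \left(- \frac{275}{3}\right) = -27916 - \frac{30250}{9} = - \frac{281494}{9}$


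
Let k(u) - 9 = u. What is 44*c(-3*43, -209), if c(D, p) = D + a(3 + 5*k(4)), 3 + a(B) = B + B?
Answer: 176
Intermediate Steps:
k(u) = 9 + u
a(B) = -3 + 2*B (a(B) = -3 + (B + B) = -3 + 2*B)
c(D, p) = 133 + D (c(D, p) = D + (-3 + 2*(3 + 5*(9 + 4))) = D + (-3 + 2*(3 + 5*13)) = D + (-3 + 2*(3 + 65)) = D + (-3 + 2*68) = D + (-3 + 136) = D + 133 = 133 + D)
44*c(-3*43, -209) = 44*(133 - 3*43) = 44*(133 - 129) = 44*4 = 176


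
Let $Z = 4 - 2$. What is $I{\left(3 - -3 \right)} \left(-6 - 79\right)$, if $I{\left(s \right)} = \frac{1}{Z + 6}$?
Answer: $- \frac{85}{8} \approx -10.625$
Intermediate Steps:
$Z = 2$ ($Z = 4 - 2 = 2$)
$I{\left(s \right)} = \frac{1}{8}$ ($I{\left(s \right)} = \frac{1}{2 + 6} = \frac{1}{8}$)
$I{\left(3 - -3 \right)} \left(-6 - 79\right) = \frac{-6 - 79}{8} = \frac{1}{8} \left(-85\right) = - \frac{85}{8}$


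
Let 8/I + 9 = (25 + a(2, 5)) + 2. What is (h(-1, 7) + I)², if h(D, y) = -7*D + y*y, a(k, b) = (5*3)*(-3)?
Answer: 2262016/729 ≈ 3102.9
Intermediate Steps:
a(k, b) = -45 (a(k, b) = 15*(-3) = -45)
h(D, y) = y² - 7*D (h(D, y) = -7*D + y² = y² - 7*D)
I = -8/27 (I = 8/(-9 + ((25 - 45) + 2)) = 8/(-9 + (-20 + 2)) = 8/(-9 - 18) = 8/(-27) = 8*(-1/27) = -8/27 ≈ -0.29630)
(h(-1, 7) + I)² = ((7² - 7*(-1)) - 8/27)² = ((49 + 7) - 8/27)² = (56 - 8/27)² = (1504/27)² = 2262016/729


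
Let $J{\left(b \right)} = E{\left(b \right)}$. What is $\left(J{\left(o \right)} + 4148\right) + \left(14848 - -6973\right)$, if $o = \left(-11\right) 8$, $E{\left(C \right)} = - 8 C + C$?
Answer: $26585$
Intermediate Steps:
$E{\left(C \right)} = - 7 C$
$o = -88$
$J{\left(b \right)} = - 7 b$
$\left(J{\left(o \right)} + 4148\right) + \left(14848 - -6973\right) = \left(\left(-7\right) \left(-88\right) + 4148\right) + \left(14848 - -6973\right) = \left(616 + 4148\right) + \left(14848 + 6973\right) = 4764 + 21821 = 26585$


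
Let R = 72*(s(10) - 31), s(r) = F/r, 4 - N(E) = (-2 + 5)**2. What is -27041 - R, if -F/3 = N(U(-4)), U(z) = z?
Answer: -24917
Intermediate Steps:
N(E) = -5 (N(E) = 4 - (-2 + 5)**2 = 4 - 1*3**2 = 4 - 1*9 = 4 - 9 = -5)
F = 15 (F = -3*(-5) = 15)
s(r) = 15/r
R = -2124 (R = 72*(15/10 - 31) = 72*(15*(1/10) - 31) = 72*(3/2 - 31) = 72*(-59/2) = -2124)
-27041 - R = -27041 - 1*(-2124) = -27041 + 2124 = -24917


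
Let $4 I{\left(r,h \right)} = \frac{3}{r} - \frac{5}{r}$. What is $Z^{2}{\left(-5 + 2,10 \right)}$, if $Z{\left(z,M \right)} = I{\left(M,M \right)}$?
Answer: $\frac{1}{400} \approx 0.0025$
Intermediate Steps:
$I{\left(r,h \right)} = - \frac{1}{2 r}$ ($I{\left(r,h \right)} = \frac{\frac{3}{r} - \frac{5}{r}}{4} = \frac{\left(-2\right) \frac{1}{r}}{4} = - \frac{1}{2 r}$)
$Z{\left(z,M \right)} = - \frac{1}{2 M}$
$Z^{2}{\left(-5 + 2,10 \right)} = \left(- \frac{1}{2 \cdot 10}\right)^{2} = \left(\left(- \frac{1}{2}\right) \frac{1}{10}\right)^{2} = \left(- \frac{1}{20}\right)^{2} = \frac{1}{400}$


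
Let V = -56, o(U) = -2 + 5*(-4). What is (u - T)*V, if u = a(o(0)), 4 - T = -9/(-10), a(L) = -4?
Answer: 1988/5 ≈ 397.60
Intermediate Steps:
o(U) = -22 (o(U) = -2 - 20 = -22)
T = 31/10 (T = 4 - (-9)/(-10) = 4 - (-9)*(-1)/10 = 4 - 1*9/10 = 4 - 9/10 = 31/10 ≈ 3.1000)
u = -4
(u - T)*V = (-4 - 1*31/10)*(-56) = (-4 - 31/10)*(-56) = -71/10*(-56) = 1988/5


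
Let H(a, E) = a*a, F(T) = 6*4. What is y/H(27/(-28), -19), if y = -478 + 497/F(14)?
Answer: -1075550/2187 ≈ -491.79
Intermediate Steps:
F(T) = 24
H(a, E) = a²
y = -10975/24 (y = -478 + 497/24 = -10975/24 ≈ -457.29)
y/H(27/(-28), -19) = -10975/(24*((27/(-28))²)) = -10975/(24*((27*(-1/28))²)) = -10975/(24*((-27/28)²)) = -10975/(24*729/784) = -10975/24*784/729 = -1075550/2187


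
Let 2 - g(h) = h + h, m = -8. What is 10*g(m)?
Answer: 180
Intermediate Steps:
g(h) = 2 - 2*h (g(h) = 2 - (h + h) = 2 - 2*h)
10*g(m) = 10*(2 - 2*(-8)) = 10*(2 + 16) = 10*18 = 180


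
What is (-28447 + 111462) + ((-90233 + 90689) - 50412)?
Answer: 33059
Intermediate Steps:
(-28447 + 111462) + ((-90233 + 90689) - 50412) = 83015 + (456 - 50412) = 83015 - 49956 = 33059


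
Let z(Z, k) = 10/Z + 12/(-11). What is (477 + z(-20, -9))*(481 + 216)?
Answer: 7289923/22 ≈ 3.3136e+5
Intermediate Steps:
z(Z, k) = -12/11 + 10/Z (z(Z, k) = 10/Z + 12*(-1/11) = 10/Z - 12/11 = -12/11 + 10/Z)
(477 + z(-20, -9))*(481 + 216) = (477 + (-12/11 + 10/(-20)))*(481 + 216) = (477 + (-12/11 + 10*(-1/20)))*697 = (477 + (-12/11 - ½))*697 = (477 - 35/22)*697 = (10459/22)*697 = 7289923/22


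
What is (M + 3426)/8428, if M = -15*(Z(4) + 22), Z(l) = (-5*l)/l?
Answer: 453/1204 ≈ 0.37625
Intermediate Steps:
Z(l) = -5
M = -255 (M = -15*(-5 + 22) = -15*17 = -255)
(M + 3426)/8428 = (-255 + 3426)/8428 = 3171*(1/8428) = 453/1204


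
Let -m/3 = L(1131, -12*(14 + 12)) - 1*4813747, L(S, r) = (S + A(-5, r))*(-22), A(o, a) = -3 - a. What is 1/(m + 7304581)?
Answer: 1/21840862 ≈ 4.5786e-8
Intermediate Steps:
L(S, r) = 66 - 22*S + 22*r (L(S, r) = (S + (-3 - r))*(-22) = (-3 + S - r)*(-22) = 66 - 22*S + 22*r)
m = 14536281 (m = -3*((66 - 22*1131 + 22*(-12*(14 + 12))) - 1*4813747) = -3*((66 - 24882 + 22*(-12*26)) - 4813747) = -3*((66 - 24882 + 22*(-312)) - 4813747) = -3*((66 - 24882 - 6864) - 4813747) = -3*(-31680 - 4813747) = -3*(-4845427) = 14536281)
1/(m + 7304581) = 1/(14536281 + 7304581) = 1/21840862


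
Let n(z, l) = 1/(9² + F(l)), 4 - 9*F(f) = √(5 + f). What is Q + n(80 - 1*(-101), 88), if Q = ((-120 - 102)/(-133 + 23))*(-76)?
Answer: -411947511/2685980 + 9*√93/537196 ≈ -153.37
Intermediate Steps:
F(f) = 4/9 - √(5 + f)/9
Q = -8436/55 (Q = -222/(-110)*(-76) = -222*(-1/110)*(-76) = (111/55)*(-76) = -8436/55 ≈ -153.38)
n(z, l) = 1/(733/9 - √(5 + l)/9) (n(z, l) = 1/(9² + (4/9 - √(5 + l)/9)) = 1/(81 + (4/9 - √(5 + l)/9)) = 1/(733/9 - √(5 + l)/9))
Q + n(80 - 1*(-101), 88) = -8436/55 - 9/(-733 + √(5 + 88)) = -8436/55 - 9/(-733 + √93)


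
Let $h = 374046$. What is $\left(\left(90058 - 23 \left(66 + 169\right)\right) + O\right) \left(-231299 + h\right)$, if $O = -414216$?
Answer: $-47044129561$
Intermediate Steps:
$\left(\left(90058 - 23 \left(66 + 169\right)\right) + O\right) \left(-231299 + h\right) = \left(\left(90058 - 23 \left(66 + 169\right)\right) - 414216\right) \left(-231299 + 374046\right) = \left(\left(90058 - 23 \cdot 235\right) - 414216\right) 142747 = \left(\left(90058 - 5405\right) - 414216\right) 142747 = \left(84653 - 414216\right) 142747 = \left(-329563\right) 142747 = -47044129561$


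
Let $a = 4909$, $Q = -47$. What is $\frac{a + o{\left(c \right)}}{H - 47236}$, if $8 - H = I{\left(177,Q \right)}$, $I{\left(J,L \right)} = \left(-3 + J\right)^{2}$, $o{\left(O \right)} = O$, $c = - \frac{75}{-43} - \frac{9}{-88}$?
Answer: $- \frac{18582643}{293275136} \approx -0.063362$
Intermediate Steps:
$c = \frac{6987}{3784}$ ($c = \left(-75\right) \left(- \frac{1}{43}\right) - - \frac{9}{88} = \frac{75}{43} + \frac{9}{88} = \frac{6987}{3784} \approx 1.8465$)
$H = -30268$ ($H = 8 - \left(-3 + 177\right)^{2} = 8 - 174^{2} = 8 - 30276 = -30268$)
$\frac{a + o{\left(c \right)}}{H - 47236} = \frac{4909 + \frac{6987}{3784}}{-30268 - 47236} = \frac{18582643}{3784 \left(-77504\right)} = \frac{18582643}{3784} \left(- \frac{1}{77504}\right) = - \frac{18582643}{293275136}$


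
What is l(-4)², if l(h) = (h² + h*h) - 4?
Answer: 784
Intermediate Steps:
l(h) = -4 + 2*h² (l(h) = (h² + h²) - 4 = 2*h² - 4 = -4 + 2*h²)
l(-4)² = (-4 + 2*(-4)²)² = (-4 + 2*16)² = (-4 + 32)² = 28² = 784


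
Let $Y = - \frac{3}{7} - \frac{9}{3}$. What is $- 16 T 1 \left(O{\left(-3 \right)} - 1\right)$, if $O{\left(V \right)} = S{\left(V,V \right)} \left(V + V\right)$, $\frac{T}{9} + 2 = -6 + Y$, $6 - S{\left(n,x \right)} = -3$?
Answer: $- \frac{633600}{7} \approx -90514.0$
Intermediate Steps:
$Y = - \frac{24}{7}$ ($Y = \left(-3\right) \frac{1}{7} - 3 = - \frac{3}{7} - 3 = - \frac{24}{7} \approx -3.4286$)
$S{\left(n,x \right)} = 9$ ($S{\left(n,x \right)} = 6 - -3 = 6 + 3 = 9$)
$T = - \frac{720}{7}$ ($T = -18 + 9 \left(-6 - \frac{24}{7}\right) = -18 + 9 \left(- \frac{66}{7}\right) = -18 - \frac{594}{7} = - \frac{720}{7} \approx -102.86$)
$O{\left(V \right)} = 18 V$ ($O{\left(V \right)} = 9 \left(V + V\right) = 9 \cdot 2 V = 18 V$)
$- 16 T 1 \left(O{\left(-3 \right)} - 1\right) = \left(-16\right) \left(- \frac{720}{7}\right) 1 \left(18 \left(-3\right) - 1\right) = \frac{11520 \cdot 1 \left(-54 - 1\right)}{7} = \frac{11520 \cdot 1 \left(-55\right)}{7} = \frac{11520}{7} \left(-55\right) = - \frac{633600}{7}$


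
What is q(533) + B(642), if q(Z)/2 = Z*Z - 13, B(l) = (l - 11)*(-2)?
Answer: 566890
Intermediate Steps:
B(l) = 22 - 2*l (B(l) = (-11 + l)*(-2) = 22 - 2*l)
q(Z) = -26 + 2*Z**2 (q(Z) = 2*(Z*Z - 13) = 2*(Z**2 - 13) = 2*(-13 + Z**2) = -26 + 2*Z**2)
q(533) + B(642) = (-26 + 2*533**2) + (22 - 2*642) = (-26 + 2*284089) + (22 - 1284) = (-26 + 568178) - 1262 = 568152 - 1262 = 566890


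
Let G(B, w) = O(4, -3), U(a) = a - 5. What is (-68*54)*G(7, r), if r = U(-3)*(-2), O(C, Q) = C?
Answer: -14688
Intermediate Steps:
U(a) = -5 + a
r = 16 (r = (-5 - 3)*(-2) = -8*(-2) = 16)
G(B, w) = 4
(-68*54)*G(7, r) = -68*54*4 = -3672*4 = -14688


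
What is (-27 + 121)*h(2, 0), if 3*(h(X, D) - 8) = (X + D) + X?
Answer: 2632/3 ≈ 877.33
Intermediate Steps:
h(X, D) = 8 + D/3 + 2*X/3 (h(X, D) = 8 + ((X + D) + X)/3 = 8 + ((D + X) + X)/3 = 8 + (D + 2*X)/3 = 8 + (D/3 + 2*X/3) = 8 + D/3 + 2*X/3)
(-27 + 121)*h(2, 0) = (-27 + 121)*(8 + (1/3)*0 + (2/3)*2) = 94*(8 + 0 + 4/3) = 94*(28/3) = 2632/3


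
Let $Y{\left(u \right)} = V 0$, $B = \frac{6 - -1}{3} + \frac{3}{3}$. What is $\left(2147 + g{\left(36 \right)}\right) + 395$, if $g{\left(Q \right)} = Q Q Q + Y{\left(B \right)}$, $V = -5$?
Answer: $49198$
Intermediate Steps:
$B = \frac{10}{3}$ ($B = \left(6 + 1\right) \frac{1}{3} + 3 \cdot \frac{1}{3} = 7 \cdot \frac{1}{3} + 1 = \frac{7}{3} + 1 = \frac{10}{3} \approx 3.3333$)
$Y{\left(u \right)} = 0$ ($Y{\left(u \right)} = \left(-5\right) 0 = 0$)
$g{\left(Q \right)} = Q^{3}$ ($g{\left(Q \right)} = Q Q Q + 0 = Q^{2} Q + 0 = Q^{3} + 0 = Q^{3}$)
$\left(2147 + g{\left(36 \right)}\right) + 395 = \left(2147 + 36^{3}\right) + 395 = \left(2147 + 46656\right) + 395 = 48803 + 395 = 49198$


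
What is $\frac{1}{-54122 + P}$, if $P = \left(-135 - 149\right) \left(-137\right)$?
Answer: $- \frac{1}{15214} \approx -6.5729 \cdot 10^{-5}$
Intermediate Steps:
$P = 38908$ ($P = \left(-284\right) \left(-137\right) = 38908$)
$\frac{1}{-54122 + P} = \frac{1}{-54122 + 38908} = \frac{1}{-15214} = - \frac{1}{15214}$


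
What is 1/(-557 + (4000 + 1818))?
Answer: 1/5261 ≈ 0.00019008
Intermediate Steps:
1/(-557 + (4000 + 1818)) = 1/(-557 + 5818) = 1/5261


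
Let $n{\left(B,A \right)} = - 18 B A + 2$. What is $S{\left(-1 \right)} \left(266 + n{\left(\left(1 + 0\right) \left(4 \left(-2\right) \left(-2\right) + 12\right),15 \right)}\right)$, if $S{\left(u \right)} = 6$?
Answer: $-43752$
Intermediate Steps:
$n{\left(B,A \right)} = 2 - 18 A B$ ($n{\left(B,A \right)} = - 18 A B + 2 = 2 - 18 A B$)
$S{\left(-1 \right)} \left(266 + n{\left(\left(1 + 0\right) \left(4 \left(-2\right) \left(-2\right) + 12\right),15 \right)}\right) = 6 \left(266 + \left(2 - 270 \left(1 + 0\right) \left(4 \left(-2\right) \left(-2\right) + 12\right)\right)\right) = 6 \left(266 + \left(2 - 270 \cdot 1 \left(\left(-8\right) \left(-2\right) + 12\right)\right)\right) = 6 \left(266 + \left(2 - 270 \cdot 1 \left(16 + 12\right)\right)\right) = 6 \left(266 + \left(2 - 270 \cdot 1 \cdot 28\right)\right) = 6 \left(266 + \left(2 - 270 \cdot 28\right)\right) = 6 \left(266 + \left(2 - 7560\right)\right) = 6 \left(266 - 7558\right) = 6 \left(-7292\right) = -43752$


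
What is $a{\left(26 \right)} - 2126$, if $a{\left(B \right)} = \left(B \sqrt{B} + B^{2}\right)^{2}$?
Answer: $472426 + 35152 \sqrt{26} \approx 6.5167 \cdot 10^{5}$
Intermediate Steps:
$a{\left(B \right)} = \left(B^{2} + B^{\frac{3}{2}}\right)^{2}$ ($a{\left(B \right)} = \left(B^{\frac{3}{2}} + B^{2}\right)^{2} = \left(B^{2} + B^{\frac{3}{2}}\right)^{2}$)
$a{\left(26 \right)} - 2126 = \left(26^{2} + 26^{\frac{3}{2}}\right)^{2} - 2126 = \left(676 + 26 \sqrt{26}\right)^{2} - 2126 = -2126 + \left(676 + 26 \sqrt{26}\right)^{2}$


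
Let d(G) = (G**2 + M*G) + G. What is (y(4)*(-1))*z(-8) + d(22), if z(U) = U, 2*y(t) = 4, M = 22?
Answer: 1006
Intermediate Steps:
y(t) = 2 (y(t) = (1/2)*4 = 2)
d(G) = G**2 + 23*G (d(G) = (G**2 + 22*G) + G = G**2 + 23*G)
(y(4)*(-1))*z(-8) + d(22) = (2*(-1))*(-8) + 22*(23 + 22) = -2*(-8) + 22*45 = 16 + 990 = 1006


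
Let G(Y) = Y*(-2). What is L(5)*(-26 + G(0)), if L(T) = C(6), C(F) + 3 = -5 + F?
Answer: 52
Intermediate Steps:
C(F) = -8 + F (C(F) = -3 + (-5 + F) = -8 + F)
L(T) = -2 (L(T) = -8 + 6 = -2)
G(Y) = -2*Y
L(5)*(-26 + G(0)) = -2*(-26 - 2*0) = -2*(-26 + 0) = -2*(-26) = 52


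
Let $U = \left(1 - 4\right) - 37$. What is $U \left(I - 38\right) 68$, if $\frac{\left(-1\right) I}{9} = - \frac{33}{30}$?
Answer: $76432$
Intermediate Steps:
$U = -40$ ($U = \left(1 - 4\right) - 37 = -3 - 37 = -40$)
$I = \frac{99}{10}$ ($I = - 9 \left(- \frac{33}{30}\right) = - 9 \left(\left(-33\right) \frac{1}{30}\right) = \left(-9\right) \left(- \frac{11}{10}\right) = \frac{99}{10} \approx 9.9$)
$U \left(I - 38\right) 68 = - 40 \left(\frac{99}{10} - 38\right) 68 = \left(-40\right) \left(- \frac{281}{10}\right) 68 = 1124 \cdot 68 = 76432$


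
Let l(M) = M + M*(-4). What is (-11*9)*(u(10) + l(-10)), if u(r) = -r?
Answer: -1980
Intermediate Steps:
l(M) = -3*M (l(M) = M - 4*M = -3*M)
(-11*9)*(u(10) + l(-10)) = (-11*9)*(-1*10 - 3*(-10)) = -99*(-10 + 30) = -99*20 = -1980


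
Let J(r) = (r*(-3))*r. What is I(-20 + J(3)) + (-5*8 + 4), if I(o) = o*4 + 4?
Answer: -220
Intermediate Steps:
J(r) = -3*r**2 (J(r) = (-3*r)*r = -3*r**2)
I(o) = 4 + 4*o (I(o) = 4*o + 4 = 4 + 4*o)
I(-20 + J(3)) + (-5*8 + 4) = (4 + 4*(-20 - 3*3**2)) + (-5*8 + 4) = (4 + 4*(-20 - 3*9)) + (-40 + 4) = (4 + 4*(-20 - 27)) - 36 = (4 + 4*(-47)) - 36 = (4 - 188) - 36 = -184 - 36 = -220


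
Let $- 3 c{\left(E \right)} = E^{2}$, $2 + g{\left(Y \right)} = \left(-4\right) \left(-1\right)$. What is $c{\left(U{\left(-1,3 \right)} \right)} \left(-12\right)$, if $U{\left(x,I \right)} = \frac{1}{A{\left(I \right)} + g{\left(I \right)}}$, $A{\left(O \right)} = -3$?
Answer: $4$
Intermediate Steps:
$g{\left(Y \right)} = 2$ ($g{\left(Y \right)} = -2 - -4 = -2 + 4 = 2$)
$U{\left(x,I \right)} = -1$ ($U{\left(x,I \right)} = \frac{1}{-3 + 2} = \frac{1}{-1} = -1$)
$c{\left(E \right)} = - \frac{E^{2}}{3}$
$c{\left(U{\left(-1,3 \right)} \right)} \left(-12\right) = - \frac{\left(-1\right)^{2}}{3} \left(-12\right) = \left(- \frac{1}{3}\right) 1 \left(-12\right) = \left(- \frac{1}{3}\right) \left(-12\right) = 4$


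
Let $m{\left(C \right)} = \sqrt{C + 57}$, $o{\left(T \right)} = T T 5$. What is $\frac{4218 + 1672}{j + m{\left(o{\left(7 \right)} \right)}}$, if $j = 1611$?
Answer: $\frac{9488790}{2595019} - \frac{5890 \sqrt{302}}{2595019} \approx 3.6171$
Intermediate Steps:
$o{\left(T \right)} = 5 T^{2}$ ($o{\left(T \right)} = T^{2} \cdot 5 = 5 T^{2}$)
$m{\left(C \right)} = \sqrt{57 + C}$
$\frac{4218 + 1672}{j + m{\left(o{\left(7 \right)} \right)}} = \frac{4218 + 1672}{1611 + \sqrt{57 + 5 \cdot 7^{2}}} = \frac{5890}{1611 + \sqrt{57 + 5 \cdot 49}} = \frac{5890}{1611 + \sqrt{57 + 245}} = \frac{5890}{1611 + \sqrt{302}}$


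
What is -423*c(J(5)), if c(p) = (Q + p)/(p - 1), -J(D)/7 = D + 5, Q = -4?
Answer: -31302/71 ≈ -440.87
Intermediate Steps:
J(D) = -35 - 7*D (J(D) = -7*(D + 5) = -7*(5 + D) = -35 - 7*D)
c(p) = (-4 + p)/(-1 + p) (c(p) = (-4 + p)/(p - 1) = (-4 + p)/(-1 + p))
-423*c(J(5)) = -423*(-4 + (-35 - 7*5))/(-1 + (-35 - 7*5)) = -423*(-4 + (-35 - 35))/(-1 + (-35 - 35)) = -423*(-4 - 70)/(-1 - 70) = -423*(-74)/(-71) = -(-423)*(-74)/71 = -423*74/71 = -31302/71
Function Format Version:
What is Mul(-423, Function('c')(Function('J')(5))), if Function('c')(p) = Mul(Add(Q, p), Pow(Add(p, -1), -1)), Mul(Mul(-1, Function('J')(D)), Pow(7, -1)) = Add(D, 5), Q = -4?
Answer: Rational(-31302, 71) ≈ -440.87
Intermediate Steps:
Function('J')(D) = Add(-35, Mul(-7, D)) (Function('J')(D) = Mul(-7, Add(D, 5)) = Mul(-7, Add(5, D)) = Add(-35, Mul(-7, D)))
Function('c')(p) = Mul(Pow(Add(-1, p), -1), Add(-4, p)) (Function('c')(p) = Mul(Add(-4, p), Pow(Add(p, -1), -1)) = Mul(Add(-4, p), Pow(Add(-1, p), -1)) = Mul(Pow(Add(-1, p), -1), Add(-4, p)))
Mul(-423, Function('c')(Function('J')(5))) = Mul(-423, Mul(Pow(Add(-1, Add(-35, Mul(-7, 5))), -1), Add(-4, Add(-35, Mul(-7, 5))))) = Mul(-423, Mul(Pow(Add(-1, Add(-35, -35)), -1), Add(-4, Add(-35, -35)))) = Mul(-423, Mul(Pow(Add(-1, -70), -1), Add(-4, -70))) = Mul(-423, Mul(Pow(-71, -1), -74)) = Mul(-423, Mul(Rational(-1, 71), -74)) = Mul(-423, Rational(74, 71)) = Rational(-31302, 71)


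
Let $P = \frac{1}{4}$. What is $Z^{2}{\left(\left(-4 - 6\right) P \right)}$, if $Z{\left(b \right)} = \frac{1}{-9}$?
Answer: $\frac{1}{81} \approx 0.012346$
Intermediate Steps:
$P = \frac{1}{4} \approx 0.25$
$Z{\left(b \right)} = - \frac{1}{9}$
$Z^{2}{\left(\left(-4 - 6\right) P \right)} = \left(- \frac{1}{9}\right)^{2} = \frac{1}{81}$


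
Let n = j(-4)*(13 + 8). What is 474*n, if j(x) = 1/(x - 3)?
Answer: -1422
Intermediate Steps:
j(x) = 1/(-3 + x)
n = -3 (n = (13 + 8)/(-3 - 4) = 21/(-7) = -1/7*21 = -3)
474*n = 474*(-3) = -1422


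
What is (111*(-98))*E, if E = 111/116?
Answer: -603729/58 ≈ -10409.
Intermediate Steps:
E = 111/116 (E = 111*(1/116) = 111/116 ≈ 0.95690)
(111*(-98))*E = (111*(-98))*(111/116) = -10878*111/116 = -603729/58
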